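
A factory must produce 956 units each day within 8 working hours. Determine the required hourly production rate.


Formula: Production Rate = Daily Demand / Available Hours
Rate = 956 units/day / 8 hours/day
Rate = 119.5 units/hour

119.5 units/hour


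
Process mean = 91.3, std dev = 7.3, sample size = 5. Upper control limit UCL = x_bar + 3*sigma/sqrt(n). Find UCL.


UCL = 91.3 + 3 * 7.3 / sqrt(5)

101.09


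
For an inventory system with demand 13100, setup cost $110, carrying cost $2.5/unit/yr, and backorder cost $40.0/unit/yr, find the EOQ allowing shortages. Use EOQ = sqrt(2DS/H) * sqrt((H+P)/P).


Formula: EOQ* = sqrt(2DS/H) * sqrt((H+P)/P)
Base EOQ = sqrt(2*13100*110/2.5) = 1073.69 units
Correction = sqrt((2.5+40.0)/40.0) = 1.03078
EOQ* = 1073.69 * 1.03078 = 1106.7 units

1106.7 units


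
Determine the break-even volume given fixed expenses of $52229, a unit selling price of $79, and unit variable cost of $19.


Formula: BEQ = Fixed Costs / (Price - Variable Cost)
Contribution margin = $79 - $19 = $60/unit
BEQ = ceil($52229 / $60/unit) = ceil(870.48) = 871 units

871 units


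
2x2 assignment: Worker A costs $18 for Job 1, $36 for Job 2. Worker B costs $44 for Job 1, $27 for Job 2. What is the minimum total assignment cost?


Option 1: A->1 + B->2 = $18 + $27 = $45
Option 2: A->2 + B->1 = $36 + $44 = $80
Min cost = min($45, $80) = $45

$45


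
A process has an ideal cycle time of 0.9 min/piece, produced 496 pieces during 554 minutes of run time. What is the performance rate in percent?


Formula: Performance = (Ideal CT * Total Count) / Run Time * 100
Ideal output time = 0.9 * 496 = 446.4 min
Performance = 446.4 / 554 * 100 = 80.6%

80.6%


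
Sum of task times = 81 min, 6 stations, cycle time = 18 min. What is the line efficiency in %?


Formula: Efficiency = Sum of Task Times / (N_stations * CT) * 100
Total station capacity = 6 stations * 18 min = 108 min
Efficiency = 81 / 108 * 100 = 75.0%

75.0%


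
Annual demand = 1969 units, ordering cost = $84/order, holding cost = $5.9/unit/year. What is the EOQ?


Formula: EOQ = sqrt(2 * D * S / H)
Numerator: 2 * 1969 * 84 = 330792
2DS/H = 330792 / 5.9 = 56066.4
EOQ = sqrt(56066.4) = 236.8 units

236.8 units


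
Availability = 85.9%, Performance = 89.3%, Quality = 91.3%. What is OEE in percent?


Formula: OEE = Availability * Performance * Quality / 10000
A * P = 85.9% * 89.3% / 100 = 76.71%
OEE = 76.71% * 91.3% / 100 = 70.0%

70.0%


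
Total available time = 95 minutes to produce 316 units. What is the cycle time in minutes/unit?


Formula: CT = Available Time / Number of Units
CT = 95 min / 316 units
CT = 0.3 min/unit

0.3 min/unit


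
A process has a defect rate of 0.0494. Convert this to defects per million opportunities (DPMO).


DPMO = defect_rate * 1000000 = 0.0494 * 1000000

49400


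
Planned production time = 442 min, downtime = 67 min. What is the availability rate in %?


Formula: Availability = (Planned Time - Downtime) / Planned Time * 100
Uptime = 442 - 67 = 375 min
Availability = 375 / 442 * 100 = 84.8%

84.8%


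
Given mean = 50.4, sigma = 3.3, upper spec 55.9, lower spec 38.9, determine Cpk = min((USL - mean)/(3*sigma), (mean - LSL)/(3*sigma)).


Cpu = (55.9 - 50.4) / (3 * 3.3) = 0.56
Cpl = (50.4 - 38.9) / (3 * 3.3) = 1.16
Cpk = min(0.56, 1.16) = 0.56

0.56


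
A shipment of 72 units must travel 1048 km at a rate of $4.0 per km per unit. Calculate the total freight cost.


TC = dist * cost * units = 1048 * 4.0 * 72 = $301824.00

$301824.00


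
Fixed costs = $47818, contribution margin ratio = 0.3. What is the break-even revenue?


Formula: BER = Fixed Costs / Contribution Margin Ratio
BER = $47818 / 0.3
BER = $159393.33 (to the nearest cent)

$159393.33


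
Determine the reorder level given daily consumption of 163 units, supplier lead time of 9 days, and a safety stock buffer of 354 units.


Formula: ROP = (Daily Demand * Lead Time) + Safety Stock
Demand during lead time = 163 * 9 = 1467 units
ROP = 1467 + 354 = 1821 units

1821 units


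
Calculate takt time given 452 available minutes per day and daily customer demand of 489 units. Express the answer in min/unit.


Formula: Takt Time = Available Production Time / Customer Demand
Takt = 452 min/day / 489 units/day
Takt = 0.92 min/unit

0.92 min/unit


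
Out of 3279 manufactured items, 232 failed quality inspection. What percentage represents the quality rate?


Formula: Quality Rate = Good Pieces / Total Pieces * 100
Good pieces = 3279 - 232 = 3047
QR = 3047 / 3279 * 100 = 92.9%

92.9%


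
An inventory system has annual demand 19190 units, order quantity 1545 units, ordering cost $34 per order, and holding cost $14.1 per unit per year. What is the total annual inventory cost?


TC = 19190/1545 * 34 + 1545/2 * 14.1

$11314.55


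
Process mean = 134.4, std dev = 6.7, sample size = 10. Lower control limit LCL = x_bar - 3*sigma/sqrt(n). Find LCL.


LCL = 134.4 - 3 * 6.7 / sqrt(10)

128.04


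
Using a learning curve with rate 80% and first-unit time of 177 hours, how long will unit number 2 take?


Formula: T_n = T_1 * (learning_rate)^(log2(n)) where learning_rate = rate/100
Doublings = log2(2) = 1
T_n = 177 * 0.8^1
T_n = 177 * 0.8 = 141.6 hours

141.6 hours


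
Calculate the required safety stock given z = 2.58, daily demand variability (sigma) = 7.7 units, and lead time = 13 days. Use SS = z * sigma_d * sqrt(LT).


Formula: SS = z * sigma_d * sqrt(LT)
sqrt(LT) = sqrt(13) = 3.6056
SS = 2.58 * 7.7 * 3.6056
SS = 71.6 units

71.6 units


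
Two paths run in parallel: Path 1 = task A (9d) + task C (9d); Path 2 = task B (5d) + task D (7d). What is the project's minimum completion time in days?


Path 1 = 9 + 9 = 18 days
Path 2 = 5 + 7 = 12 days
Duration = max(18, 12) = 18 days

18 days


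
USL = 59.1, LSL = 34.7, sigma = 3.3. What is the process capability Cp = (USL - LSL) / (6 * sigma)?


Cp = (59.1 - 34.7) / (6 * 3.3)

1.23


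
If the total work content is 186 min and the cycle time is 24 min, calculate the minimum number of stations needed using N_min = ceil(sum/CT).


Formula: N_min = ceil(Sum of Task Times / Cycle Time)
N_min = ceil(186 min / 24 min) = ceil(7.75)
N_min = 8 stations

8


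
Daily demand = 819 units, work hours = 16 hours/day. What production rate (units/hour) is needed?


Formula: Production Rate = Daily Demand / Available Hours
Rate = 819 units/day / 16 hours/day
Rate = 51.2 units/hour

51.2 units/hour


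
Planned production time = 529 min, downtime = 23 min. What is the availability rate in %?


Formula: Availability = (Planned Time - Downtime) / Planned Time * 100
Uptime = 529 - 23 = 506 min
Availability = 506 / 529 * 100 = 95.7%

95.7%


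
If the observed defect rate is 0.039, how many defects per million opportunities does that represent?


DPMO = defect_rate * 1000000 = 0.039 * 1000000

39000


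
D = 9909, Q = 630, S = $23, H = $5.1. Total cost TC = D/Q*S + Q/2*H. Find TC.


TC = 9909/630 * 23 + 630/2 * 5.1

$1968.26


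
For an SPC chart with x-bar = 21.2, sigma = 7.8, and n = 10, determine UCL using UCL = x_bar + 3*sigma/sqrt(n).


UCL = 21.2 + 3 * 7.8 / sqrt(10)

28.6


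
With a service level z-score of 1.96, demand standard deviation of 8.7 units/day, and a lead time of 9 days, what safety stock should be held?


Formula: SS = z * sigma_d * sqrt(LT)
sqrt(LT) = sqrt(9) = 3.0
SS = 1.96 * 8.7 * 3.0
SS = 51.2 units

51.2 units


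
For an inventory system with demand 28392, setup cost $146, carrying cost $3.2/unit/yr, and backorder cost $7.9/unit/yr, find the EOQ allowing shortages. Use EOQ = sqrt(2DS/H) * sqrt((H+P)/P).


Formula: EOQ* = sqrt(2DS/H) * sqrt((H+P)/P)
Base EOQ = sqrt(2*28392*146/3.2) = 1609.59 units
Correction = sqrt((3.2+7.9)/7.9) = 1.18535
EOQ* = 1609.59 * 1.18535 = 1907.9 units

1907.9 units


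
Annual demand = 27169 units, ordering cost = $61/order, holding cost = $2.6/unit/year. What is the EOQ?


Formula: EOQ = sqrt(2 * D * S / H)
Numerator: 2 * 27169 * 61 = 3314618
2DS/H = 3314618 / 2.6 = 1274853.1
EOQ = sqrt(1274853.1) = 1129.1 units

1129.1 units


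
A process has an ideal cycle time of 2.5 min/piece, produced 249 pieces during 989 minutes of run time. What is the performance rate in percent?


Formula: Performance = (Ideal CT * Total Count) / Run Time * 100
Ideal output time = 2.5 * 249 = 622.5 min
Performance = 622.5 / 989 * 100 = 62.9%

62.9%


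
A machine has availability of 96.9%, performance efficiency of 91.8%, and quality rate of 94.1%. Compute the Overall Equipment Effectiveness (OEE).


Formula: OEE = Availability * Performance * Quality / 10000
A * P = 96.9% * 91.8% / 100 = 88.95%
OEE = 88.95% * 94.1% / 100 = 83.7%

83.7%


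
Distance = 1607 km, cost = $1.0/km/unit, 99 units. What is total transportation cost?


TC = dist * cost * units = 1607 * 1.0 * 99 = $159093.00

$159093.00


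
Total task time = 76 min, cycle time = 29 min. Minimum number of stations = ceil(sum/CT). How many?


Formula: N_min = ceil(Sum of Task Times / Cycle Time)
N_min = ceil(76 min / 29 min) = ceil(2.6207)
N_min = 3 stations

3


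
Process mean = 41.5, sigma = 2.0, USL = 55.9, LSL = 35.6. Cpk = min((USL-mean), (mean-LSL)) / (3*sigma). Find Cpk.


Cpu = (55.9 - 41.5) / (3 * 2.0) = 2.4
Cpl = (41.5 - 35.6) / (3 * 2.0) = 0.98
Cpk = min(2.4, 0.98) = 0.98

0.98


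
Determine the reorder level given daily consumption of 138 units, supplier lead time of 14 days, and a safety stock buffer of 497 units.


Formula: ROP = (Daily Demand * Lead Time) + Safety Stock
Demand during lead time = 138 * 14 = 1932 units
ROP = 1932 + 497 = 2429 units

2429 units


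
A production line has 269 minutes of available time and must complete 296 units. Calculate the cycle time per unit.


Formula: CT = Available Time / Number of Units
CT = 269 min / 296 units
CT = 0.91 min/unit

0.91 min/unit


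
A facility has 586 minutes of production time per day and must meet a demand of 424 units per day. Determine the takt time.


Formula: Takt Time = Available Production Time / Customer Demand
Takt = 586 min/day / 424 units/day
Takt = 1.38 min/unit

1.38 min/unit


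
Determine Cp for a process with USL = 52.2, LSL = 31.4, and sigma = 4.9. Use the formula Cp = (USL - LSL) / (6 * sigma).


Cp = (52.2 - 31.4) / (6 * 4.9)

0.71


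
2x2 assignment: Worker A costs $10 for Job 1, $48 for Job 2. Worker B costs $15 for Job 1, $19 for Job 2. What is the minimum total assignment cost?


Option 1: A->1 + B->2 = $10 + $19 = $29
Option 2: A->2 + B->1 = $48 + $15 = $63
Min cost = min($29, $63) = $29

$29


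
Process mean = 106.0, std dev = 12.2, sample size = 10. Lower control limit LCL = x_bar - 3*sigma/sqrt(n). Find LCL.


LCL = 106.0 - 3 * 12.2 / sqrt(10)

94.43


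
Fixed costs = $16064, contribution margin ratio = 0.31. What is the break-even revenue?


Formula: BER = Fixed Costs / Contribution Margin Ratio
BER = $16064 / 0.31
BER = $51819.35 (to the nearest cent)

$51819.35


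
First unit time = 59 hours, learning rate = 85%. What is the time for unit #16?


Formula: T_n = T_1 * (learning_rate)^(log2(n)) where learning_rate = rate/100
Doublings = log2(16) = 4
T_n = 59 * 0.85^4
T_n = 59 * 0.522 = 30.8 hours

30.8 hours


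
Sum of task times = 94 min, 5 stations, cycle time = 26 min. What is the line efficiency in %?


Formula: Efficiency = Sum of Task Times / (N_stations * CT) * 100
Total station capacity = 5 stations * 26 min = 130 min
Efficiency = 94 / 130 * 100 = 72.3%

72.3%


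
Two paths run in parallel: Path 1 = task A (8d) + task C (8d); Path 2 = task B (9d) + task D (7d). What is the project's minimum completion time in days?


Path 1 = 8 + 8 = 16 days
Path 2 = 9 + 7 = 16 days
Duration = max(16, 16) = 16 days

16 days


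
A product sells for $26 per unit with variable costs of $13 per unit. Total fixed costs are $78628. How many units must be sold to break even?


Formula: BEQ = Fixed Costs / (Price - Variable Cost)
Contribution margin = $26 - $13 = $13/unit
BEQ = ceil($78628 / $13/unit) = ceil(6048.31) = 6049 units

6049 units


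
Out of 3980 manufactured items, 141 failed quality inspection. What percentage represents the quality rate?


Formula: Quality Rate = Good Pieces / Total Pieces * 100
Good pieces = 3980 - 141 = 3839
QR = 3839 / 3980 * 100 = 96.5%

96.5%


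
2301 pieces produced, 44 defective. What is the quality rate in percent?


Formula: Quality Rate = Good Pieces / Total Pieces * 100
Good pieces = 2301 - 44 = 2257
QR = 2257 / 2301 * 100 = 98.1%

98.1%


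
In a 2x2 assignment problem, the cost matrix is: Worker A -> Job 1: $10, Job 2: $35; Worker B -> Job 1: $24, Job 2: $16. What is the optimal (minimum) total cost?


Option 1: A->1 + B->2 = $10 + $16 = $26
Option 2: A->2 + B->1 = $35 + $24 = $59
Min cost = min($26, $59) = $26

$26


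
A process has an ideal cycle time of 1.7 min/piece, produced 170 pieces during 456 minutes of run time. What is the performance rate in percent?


Formula: Performance = (Ideal CT * Total Count) / Run Time * 100
Ideal output time = 1.7 * 170 = 289.0 min
Performance = 289.0 / 456 * 100 = 63.4%

63.4%


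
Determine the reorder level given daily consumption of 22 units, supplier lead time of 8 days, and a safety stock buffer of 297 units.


Formula: ROP = (Daily Demand * Lead Time) + Safety Stock
Demand during lead time = 22 * 8 = 176 units
ROP = 176 + 297 = 473 units

473 units


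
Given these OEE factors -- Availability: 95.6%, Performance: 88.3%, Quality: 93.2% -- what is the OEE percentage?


Formula: OEE = Availability * Performance * Quality / 10000
A * P = 95.6% * 88.3% / 100 = 84.41%
OEE = 84.41% * 93.2% / 100 = 78.7%

78.7%


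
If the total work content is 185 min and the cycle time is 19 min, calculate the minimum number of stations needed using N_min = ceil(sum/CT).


Formula: N_min = ceil(Sum of Task Times / Cycle Time)
N_min = ceil(185 min / 19 min) = ceil(9.7368)
N_min = 10 stations

10


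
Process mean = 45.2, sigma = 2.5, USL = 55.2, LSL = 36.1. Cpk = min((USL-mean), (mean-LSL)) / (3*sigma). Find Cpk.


Cpu = (55.2 - 45.2) / (3 * 2.5) = 1.33
Cpl = (45.2 - 36.1) / (3 * 2.5) = 1.21
Cpk = min(1.33, 1.21) = 1.21

1.21


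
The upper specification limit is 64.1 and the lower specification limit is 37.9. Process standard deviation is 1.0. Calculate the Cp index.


Cp = (64.1 - 37.9) / (6 * 1.0)

4.37


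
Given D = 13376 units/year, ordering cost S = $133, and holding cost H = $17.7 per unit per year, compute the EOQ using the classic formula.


Formula: EOQ = sqrt(2 * D * S / H)
Numerator: 2 * 13376 * 133 = 3558016
2DS/H = 3558016 / 17.7 = 201017.9
EOQ = sqrt(201017.9) = 448.4 units

448.4 units


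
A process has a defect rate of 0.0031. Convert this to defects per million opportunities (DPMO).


DPMO = defect_rate * 1000000 = 0.0031 * 1000000

3100


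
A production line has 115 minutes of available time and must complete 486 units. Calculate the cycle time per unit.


Formula: CT = Available Time / Number of Units
CT = 115 min / 486 units
CT = 0.24 min/unit

0.24 min/unit


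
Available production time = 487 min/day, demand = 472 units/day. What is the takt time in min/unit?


Formula: Takt Time = Available Production Time / Customer Demand
Takt = 487 min/day / 472 units/day
Takt = 1.03 min/unit

1.03 min/unit


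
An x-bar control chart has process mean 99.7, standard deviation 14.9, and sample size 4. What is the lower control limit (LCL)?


LCL = 99.7 - 3 * 14.9 / sqrt(4)

77.35


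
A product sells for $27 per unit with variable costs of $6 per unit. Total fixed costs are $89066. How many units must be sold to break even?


Formula: BEQ = Fixed Costs / (Price - Variable Cost)
Contribution margin = $27 - $6 = $21/unit
BEQ = ceil($89066 / $21/unit) = ceil(4241.24) = 4242 units

4242 units


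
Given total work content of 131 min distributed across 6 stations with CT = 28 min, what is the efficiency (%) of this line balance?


Formula: Efficiency = Sum of Task Times / (N_stations * CT) * 100
Total station capacity = 6 stations * 28 min = 168 min
Efficiency = 131 / 168 * 100 = 78.0%

78.0%


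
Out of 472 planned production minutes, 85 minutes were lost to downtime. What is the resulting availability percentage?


Formula: Availability = (Planned Time - Downtime) / Planned Time * 100
Uptime = 472 - 85 = 387 min
Availability = 387 / 472 * 100 = 82.0%

82.0%


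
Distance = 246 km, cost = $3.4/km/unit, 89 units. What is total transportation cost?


TC = dist * cost * units = 246 * 3.4 * 89 = $74439.60

$74439.60


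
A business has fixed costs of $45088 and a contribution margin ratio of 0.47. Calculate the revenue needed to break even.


Formula: BER = Fixed Costs / Contribution Margin Ratio
BER = $45088 / 0.47
BER = $95931.91 (to the nearest cent)

$95931.91


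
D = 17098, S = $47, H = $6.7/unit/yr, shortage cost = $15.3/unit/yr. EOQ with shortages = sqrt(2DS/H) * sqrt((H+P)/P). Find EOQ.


Formula: EOQ* = sqrt(2DS/H) * sqrt((H+P)/P)
Base EOQ = sqrt(2*17098*47/6.7) = 489.78 units
Correction = sqrt((6.7+15.3)/15.3) = 1.19913
EOQ* = 489.78 * 1.19913 = 587.3 units

587.3 units


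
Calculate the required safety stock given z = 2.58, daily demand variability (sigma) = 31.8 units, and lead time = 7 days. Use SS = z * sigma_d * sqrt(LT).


Formula: SS = z * sigma_d * sqrt(LT)
sqrt(LT) = sqrt(7) = 2.6458
SS = 2.58 * 31.8 * 2.6458
SS = 217.1 units

217.1 units


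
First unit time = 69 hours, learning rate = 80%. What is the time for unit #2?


Formula: T_n = T_1 * (learning_rate)^(log2(n)) where learning_rate = rate/100
Doublings = log2(2) = 1
T_n = 69 * 0.8^1
T_n = 69 * 0.8 = 55.2 hours

55.2 hours


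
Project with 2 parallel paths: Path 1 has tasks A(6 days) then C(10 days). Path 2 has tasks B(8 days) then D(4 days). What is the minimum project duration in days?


Path 1 = 6 + 10 = 16 days
Path 2 = 8 + 4 = 12 days
Duration = max(16, 12) = 16 days

16 days


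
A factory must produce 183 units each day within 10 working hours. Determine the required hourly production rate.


Formula: Production Rate = Daily Demand / Available Hours
Rate = 183 units/day / 10 hours/day
Rate = 18.3 units/hour

18.3 units/hour


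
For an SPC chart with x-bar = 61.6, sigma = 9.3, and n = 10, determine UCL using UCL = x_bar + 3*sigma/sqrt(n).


UCL = 61.6 + 3 * 9.3 / sqrt(10)

70.42


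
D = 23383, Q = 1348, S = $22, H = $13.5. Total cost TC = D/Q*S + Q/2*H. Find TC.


TC = 23383/1348 * 22 + 1348/2 * 13.5

$9480.62


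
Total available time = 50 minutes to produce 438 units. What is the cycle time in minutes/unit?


Formula: CT = Available Time / Number of Units
CT = 50 min / 438 units
CT = 0.11 min/unit

0.11 min/unit


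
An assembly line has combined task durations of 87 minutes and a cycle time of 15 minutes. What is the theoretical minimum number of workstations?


Formula: N_min = ceil(Sum of Task Times / Cycle Time)
N_min = ceil(87 min / 15 min) = ceil(5.8)
N_min = 6 stations

6


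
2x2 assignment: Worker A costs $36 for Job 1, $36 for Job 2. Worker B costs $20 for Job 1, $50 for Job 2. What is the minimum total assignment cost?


Option 1: A->1 + B->2 = $36 + $50 = $86
Option 2: A->2 + B->1 = $36 + $20 = $56
Min cost = min($86, $56) = $56

$56


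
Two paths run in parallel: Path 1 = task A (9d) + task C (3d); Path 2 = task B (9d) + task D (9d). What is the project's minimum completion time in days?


Path 1 = 9 + 3 = 12 days
Path 2 = 9 + 9 = 18 days
Duration = max(12, 18) = 18 days

18 days


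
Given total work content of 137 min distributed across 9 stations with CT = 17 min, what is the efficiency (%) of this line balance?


Formula: Efficiency = Sum of Task Times / (N_stations * CT) * 100
Total station capacity = 9 stations * 17 min = 153 min
Efficiency = 137 / 153 * 100 = 89.5%

89.5%


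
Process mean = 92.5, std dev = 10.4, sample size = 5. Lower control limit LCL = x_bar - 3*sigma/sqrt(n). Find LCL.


LCL = 92.5 - 3 * 10.4 / sqrt(5)

78.55


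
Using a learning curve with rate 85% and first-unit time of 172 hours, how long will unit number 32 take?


Formula: T_n = T_1 * (learning_rate)^(log2(n)) where learning_rate = rate/100
Doublings = log2(32) = 5
T_n = 172 * 0.85^5
T_n = 172 * 0.4437 = 76.3 hours

76.3 hours


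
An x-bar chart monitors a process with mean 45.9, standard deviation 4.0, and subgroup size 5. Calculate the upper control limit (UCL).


UCL = 45.9 + 3 * 4.0 / sqrt(5)

51.27


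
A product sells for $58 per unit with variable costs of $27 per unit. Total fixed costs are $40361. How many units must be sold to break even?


Formula: BEQ = Fixed Costs / (Price - Variable Cost)
Contribution margin = $58 - $27 = $31/unit
BEQ = ceil($40361 / $31/unit) = ceil(1301.97) = 1302 units

1302 units


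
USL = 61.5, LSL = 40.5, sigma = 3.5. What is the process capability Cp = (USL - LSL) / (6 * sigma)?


Cp = (61.5 - 40.5) / (6 * 3.5)

1.0


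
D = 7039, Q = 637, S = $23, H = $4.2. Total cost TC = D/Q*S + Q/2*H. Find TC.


TC = 7039/637 * 23 + 637/2 * 4.2

$1591.86


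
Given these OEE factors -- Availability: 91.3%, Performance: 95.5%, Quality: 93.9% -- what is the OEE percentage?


Formula: OEE = Availability * Performance * Quality / 10000
A * P = 91.3% * 95.5% / 100 = 87.19%
OEE = 87.19% * 93.9% / 100 = 81.9%

81.9%


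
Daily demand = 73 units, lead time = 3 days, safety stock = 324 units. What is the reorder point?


Formula: ROP = (Daily Demand * Lead Time) + Safety Stock
Demand during lead time = 73 * 3 = 219 units
ROP = 219 + 324 = 543 units

543 units


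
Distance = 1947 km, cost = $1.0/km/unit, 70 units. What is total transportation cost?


TC = dist * cost * units = 1947 * 1.0 * 70 = $136290.00

$136290.00


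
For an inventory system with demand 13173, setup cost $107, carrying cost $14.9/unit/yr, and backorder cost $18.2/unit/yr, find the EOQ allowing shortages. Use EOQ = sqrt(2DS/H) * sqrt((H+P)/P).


Formula: EOQ* = sqrt(2DS/H) * sqrt((H+P)/P)
Base EOQ = sqrt(2*13173*107/14.9) = 434.97 units
Correction = sqrt((14.9+18.2)/18.2) = 1.34858
EOQ* = 434.97 * 1.34858 = 586.6 units

586.6 units


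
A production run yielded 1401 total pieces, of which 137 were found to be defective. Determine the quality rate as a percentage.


Formula: Quality Rate = Good Pieces / Total Pieces * 100
Good pieces = 1401 - 137 = 1264
QR = 1264 / 1401 * 100 = 90.2%

90.2%


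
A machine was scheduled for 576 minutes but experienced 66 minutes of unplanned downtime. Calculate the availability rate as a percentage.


Formula: Availability = (Planned Time - Downtime) / Planned Time * 100
Uptime = 576 - 66 = 510 min
Availability = 510 / 576 * 100 = 88.5%

88.5%


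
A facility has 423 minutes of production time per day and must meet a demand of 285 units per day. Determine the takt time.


Formula: Takt Time = Available Production Time / Customer Demand
Takt = 423 min/day / 285 units/day
Takt = 1.48 min/unit

1.48 min/unit


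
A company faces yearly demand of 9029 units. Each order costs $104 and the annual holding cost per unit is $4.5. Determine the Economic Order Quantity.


Formula: EOQ = sqrt(2 * D * S / H)
Numerator: 2 * 9029 * 104 = 1878032
2DS/H = 1878032 / 4.5 = 417340.4
EOQ = sqrt(417340.4) = 646.0 units

646.0 units


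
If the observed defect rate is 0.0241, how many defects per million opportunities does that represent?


DPMO = defect_rate * 1000000 = 0.0241 * 1000000

24100


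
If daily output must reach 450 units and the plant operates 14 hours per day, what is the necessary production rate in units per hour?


Formula: Production Rate = Daily Demand / Available Hours
Rate = 450 units/day / 14 hours/day
Rate = 32.1 units/hour

32.1 units/hour


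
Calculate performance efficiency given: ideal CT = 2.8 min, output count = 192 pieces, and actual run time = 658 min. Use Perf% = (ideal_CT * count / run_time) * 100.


Formula: Performance = (Ideal CT * Total Count) / Run Time * 100
Ideal output time = 2.8 * 192 = 537.6 min
Performance = 537.6 / 658 * 100 = 81.7%

81.7%


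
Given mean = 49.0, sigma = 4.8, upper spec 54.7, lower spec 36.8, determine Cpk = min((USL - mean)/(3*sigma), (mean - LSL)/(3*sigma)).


Cpu = (54.7 - 49.0) / (3 * 4.8) = 0.4
Cpl = (49.0 - 36.8) / (3 * 4.8) = 0.85
Cpk = min(0.4, 0.85) = 0.4

0.4


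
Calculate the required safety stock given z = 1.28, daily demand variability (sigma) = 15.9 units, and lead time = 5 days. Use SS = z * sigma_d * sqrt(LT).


Formula: SS = z * sigma_d * sqrt(LT)
sqrt(LT) = sqrt(5) = 2.2361
SS = 1.28 * 15.9 * 2.2361
SS = 45.5 units

45.5 units


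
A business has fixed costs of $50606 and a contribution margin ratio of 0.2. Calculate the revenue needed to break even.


Formula: BER = Fixed Costs / Contribution Margin Ratio
BER = $50606 / 0.2
BER = $253030.00 (to the nearest cent)

$253030.00


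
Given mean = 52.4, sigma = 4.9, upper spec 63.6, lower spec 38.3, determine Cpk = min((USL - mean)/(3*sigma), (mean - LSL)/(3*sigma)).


Cpu = (63.6 - 52.4) / (3 * 4.9) = 0.76
Cpl = (52.4 - 38.3) / (3 * 4.9) = 0.96
Cpk = min(0.76, 0.96) = 0.76

0.76


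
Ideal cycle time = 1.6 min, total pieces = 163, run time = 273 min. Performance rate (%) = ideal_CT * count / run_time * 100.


Formula: Performance = (Ideal CT * Total Count) / Run Time * 100
Ideal output time = 1.6 * 163 = 260.8 min
Performance = 260.8 / 273 * 100 = 95.5%

95.5%


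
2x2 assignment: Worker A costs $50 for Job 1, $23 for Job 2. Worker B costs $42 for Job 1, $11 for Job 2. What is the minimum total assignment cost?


Option 1: A->1 + B->2 = $50 + $11 = $61
Option 2: A->2 + B->1 = $23 + $42 = $65
Min cost = min($61, $65) = $61

$61


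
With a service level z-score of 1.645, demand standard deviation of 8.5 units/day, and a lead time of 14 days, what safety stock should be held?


Formula: SS = z * sigma_d * sqrt(LT)
sqrt(LT) = sqrt(14) = 3.7417
SS = 1.645 * 8.5 * 3.7417
SS = 52.3 units

52.3 units


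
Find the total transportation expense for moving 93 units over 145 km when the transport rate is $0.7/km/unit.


TC = dist * cost * units = 145 * 0.7 * 93 = $9439.50

$9439.50


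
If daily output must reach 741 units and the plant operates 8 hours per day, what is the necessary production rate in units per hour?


Formula: Production Rate = Daily Demand / Available Hours
Rate = 741 units/day / 8 hours/day
Rate = 92.6 units/hour

92.6 units/hour


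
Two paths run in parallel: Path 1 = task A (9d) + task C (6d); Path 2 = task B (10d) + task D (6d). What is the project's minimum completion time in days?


Path 1 = 9 + 6 = 15 days
Path 2 = 10 + 6 = 16 days
Duration = max(15, 16) = 16 days

16 days


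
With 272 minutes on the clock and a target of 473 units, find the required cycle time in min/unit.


Formula: CT = Available Time / Number of Units
CT = 272 min / 473 units
CT = 0.58 min/unit

0.58 min/unit


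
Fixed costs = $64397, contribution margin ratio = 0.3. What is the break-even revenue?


Formula: BER = Fixed Costs / Contribution Margin Ratio
BER = $64397 / 0.3
BER = $214656.67 (to the nearest cent)

$214656.67


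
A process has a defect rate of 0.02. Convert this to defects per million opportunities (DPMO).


DPMO = defect_rate * 1000000 = 0.02 * 1000000

20000


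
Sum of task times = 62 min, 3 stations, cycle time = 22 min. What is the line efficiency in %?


Formula: Efficiency = Sum of Task Times / (N_stations * CT) * 100
Total station capacity = 3 stations * 22 min = 66 min
Efficiency = 62 / 66 * 100 = 93.9%

93.9%


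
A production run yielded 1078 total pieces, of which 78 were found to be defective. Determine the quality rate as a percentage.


Formula: Quality Rate = Good Pieces / Total Pieces * 100
Good pieces = 1078 - 78 = 1000
QR = 1000 / 1078 * 100 = 92.8%

92.8%


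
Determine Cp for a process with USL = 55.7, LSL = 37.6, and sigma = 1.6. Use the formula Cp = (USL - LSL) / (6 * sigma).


Cp = (55.7 - 37.6) / (6 * 1.6)

1.89


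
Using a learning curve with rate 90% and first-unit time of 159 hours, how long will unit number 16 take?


Formula: T_n = T_1 * (learning_rate)^(log2(n)) where learning_rate = rate/100
Doublings = log2(16) = 4
T_n = 159 * 0.9^4
T_n = 159 * 0.6561 = 104.3 hours

104.3 hours


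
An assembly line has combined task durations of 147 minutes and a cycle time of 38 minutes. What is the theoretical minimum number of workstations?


Formula: N_min = ceil(Sum of Task Times / Cycle Time)
N_min = ceil(147 min / 38 min) = ceil(3.8684)
N_min = 4 stations

4


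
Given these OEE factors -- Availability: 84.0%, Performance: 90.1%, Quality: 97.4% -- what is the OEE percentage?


Formula: OEE = Availability * Performance * Quality / 10000
A * P = 84.0% * 90.1% / 100 = 75.68%
OEE = 75.68% * 97.4% / 100 = 73.7%

73.7%


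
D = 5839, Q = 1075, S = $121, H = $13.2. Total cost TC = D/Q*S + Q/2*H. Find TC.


TC = 5839/1075 * 121 + 1075/2 * 13.2

$7752.23


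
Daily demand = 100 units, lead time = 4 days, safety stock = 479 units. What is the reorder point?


Formula: ROP = (Daily Demand * Lead Time) + Safety Stock
Demand during lead time = 100 * 4 = 400 units
ROP = 400 + 479 = 879 units

879 units


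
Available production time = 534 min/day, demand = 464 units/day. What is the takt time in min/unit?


Formula: Takt Time = Available Production Time / Customer Demand
Takt = 534 min/day / 464 units/day
Takt = 1.15 min/unit

1.15 min/unit


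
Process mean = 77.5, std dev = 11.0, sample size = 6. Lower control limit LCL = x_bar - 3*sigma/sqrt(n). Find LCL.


LCL = 77.5 - 3 * 11.0 / sqrt(6)

64.03


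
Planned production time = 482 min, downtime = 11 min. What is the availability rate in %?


Formula: Availability = (Planned Time - Downtime) / Planned Time * 100
Uptime = 482 - 11 = 471 min
Availability = 471 / 482 * 100 = 97.7%

97.7%


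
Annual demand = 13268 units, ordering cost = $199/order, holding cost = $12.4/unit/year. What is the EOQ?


Formula: EOQ = sqrt(2 * D * S / H)
Numerator: 2 * 13268 * 199 = 5280664
2DS/H = 5280664 / 12.4 = 425860.0
EOQ = sqrt(425860.0) = 652.6 units

652.6 units


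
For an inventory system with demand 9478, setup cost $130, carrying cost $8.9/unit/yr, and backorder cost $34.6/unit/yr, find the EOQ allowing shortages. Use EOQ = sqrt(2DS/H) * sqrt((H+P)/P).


Formula: EOQ* = sqrt(2DS/H) * sqrt((H+P)/P)
Base EOQ = sqrt(2*9478*130/8.9) = 526.2 units
Correction = sqrt((8.9+34.6)/34.6) = 1.12126
EOQ* = 526.2 * 1.12126 = 590.0 units

590.0 units


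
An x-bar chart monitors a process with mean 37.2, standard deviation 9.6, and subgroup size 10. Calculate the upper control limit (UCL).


UCL = 37.2 + 3 * 9.6 / sqrt(10)

46.31


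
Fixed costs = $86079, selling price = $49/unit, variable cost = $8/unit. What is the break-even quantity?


Formula: BEQ = Fixed Costs / (Price - Variable Cost)
Contribution margin = $49 - $8 = $41/unit
BEQ = ceil($86079 / $41/unit) = ceil(2099.49) = 2100 units

2100 units


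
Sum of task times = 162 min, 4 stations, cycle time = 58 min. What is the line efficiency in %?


Formula: Efficiency = Sum of Task Times / (N_stations * CT) * 100
Total station capacity = 4 stations * 58 min = 232 min
Efficiency = 162 / 232 * 100 = 69.8%

69.8%


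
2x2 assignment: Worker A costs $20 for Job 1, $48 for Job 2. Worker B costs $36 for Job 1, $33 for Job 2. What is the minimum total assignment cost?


Option 1: A->1 + B->2 = $20 + $33 = $53
Option 2: A->2 + B->1 = $48 + $36 = $84
Min cost = min($53, $84) = $53

$53


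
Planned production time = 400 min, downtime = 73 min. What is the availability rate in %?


Formula: Availability = (Planned Time - Downtime) / Planned Time * 100
Uptime = 400 - 73 = 327 min
Availability = 327 / 400 * 100 = 81.8%

81.8%


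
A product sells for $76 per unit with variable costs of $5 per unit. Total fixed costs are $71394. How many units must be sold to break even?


Formula: BEQ = Fixed Costs / (Price - Variable Cost)
Contribution margin = $76 - $5 = $71/unit
BEQ = ceil($71394 / $71/unit) = ceil(1005.55) = 1006 units

1006 units


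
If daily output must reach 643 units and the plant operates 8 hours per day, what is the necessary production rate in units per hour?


Formula: Production Rate = Daily Demand / Available Hours
Rate = 643 units/day / 8 hours/day
Rate = 80.4 units/hour

80.4 units/hour


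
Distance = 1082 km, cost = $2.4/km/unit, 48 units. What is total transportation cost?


TC = dist * cost * units = 1082 * 2.4 * 48 = $124646.40

$124646.40


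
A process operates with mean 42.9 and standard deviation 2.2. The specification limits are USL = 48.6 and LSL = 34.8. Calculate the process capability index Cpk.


Cpu = (48.6 - 42.9) / (3 * 2.2) = 0.86
Cpl = (42.9 - 34.8) / (3 * 2.2) = 1.23
Cpk = min(0.86, 1.23) = 0.86

0.86


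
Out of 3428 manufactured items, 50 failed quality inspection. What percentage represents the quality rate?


Formula: Quality Rate = Good Pieces / Total Pieces * 100
Good pieces = 3428 - 50 = 3378
QR = 3378 / 3428 * 100 = 98.5%

98.5%


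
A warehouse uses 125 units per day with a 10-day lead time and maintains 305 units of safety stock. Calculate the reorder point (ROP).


Formula: ROP = (Daily Demand * Lead Time) + Safety Stock
Demand during lead time = 125 * 10 = 1250 units
ROP = 1250 + 305 = 1555 units

1555 units


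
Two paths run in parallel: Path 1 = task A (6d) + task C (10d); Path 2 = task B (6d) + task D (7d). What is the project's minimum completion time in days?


Path 1 = 6 + 10 = 16 days
Path 2 = 6 + 7 = 13 days
Duration = max(16, 13) = 16 days

16 days


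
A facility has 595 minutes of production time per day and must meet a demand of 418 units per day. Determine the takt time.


Formula: Takt Time = Available Production Time / Customer Demand
Takt = 595 min/day / 418 units/day
Takt = 1.42 min/unit

1.42 min/unit


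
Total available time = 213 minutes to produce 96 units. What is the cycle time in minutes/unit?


Formula: CT = Available Time / Number of Units
CT = 213 min / 96 units
CT = 2.22 min/unit

2.22 min/unit


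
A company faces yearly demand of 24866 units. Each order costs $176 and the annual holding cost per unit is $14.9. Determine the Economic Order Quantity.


Formula: EOQ = sqrt(2 * D * S / H)
Numerator: 2 * 24866 * 176 = 8752832
2DS/H = 8752832 / 14.9 = 587438.4
EOQ = sqrt(587438.4) = 766.4 units

766.4 units


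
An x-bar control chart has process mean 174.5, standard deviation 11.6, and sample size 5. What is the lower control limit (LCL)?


LCL = 174.5 - 3 * 11.6 / sqrt(5)

158.94


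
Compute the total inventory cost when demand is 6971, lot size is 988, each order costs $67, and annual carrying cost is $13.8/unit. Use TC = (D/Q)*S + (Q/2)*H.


TC = 6971/988 * 67 + 988/2 * 13.8

$7289.93


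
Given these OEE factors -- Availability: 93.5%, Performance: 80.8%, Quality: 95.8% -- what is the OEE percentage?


Formula: OEE = Availability * Performance * Quality / 10000
A * P = 93.5% * 80.8% / 100 = 75.55%
OEE = 75.55% * 95.8% / 100 = 72.4%

72.4%


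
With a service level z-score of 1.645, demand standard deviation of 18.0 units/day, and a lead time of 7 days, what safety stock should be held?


Formula: SS = z * sigma_d * sqrt(LT)
sqrt(LT) = sqrt(7) = 2.6458
SS = 1.645 * 18.0 * 2.6458
SS = 78.3 units

78.3 units


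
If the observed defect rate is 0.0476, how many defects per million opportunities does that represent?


DPMO = defect_rate * 1000000 = 0.0476 * 1000000

47600


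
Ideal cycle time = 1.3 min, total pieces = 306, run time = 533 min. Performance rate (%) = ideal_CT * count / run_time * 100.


Formula: Performance = (Ideal CT * Total Count) / Run Time * 100
Ideal output time = 1.3 * 306 = 397.8 min
Performance = 397.8 / 533 * 100 = 74.6%

74.6%


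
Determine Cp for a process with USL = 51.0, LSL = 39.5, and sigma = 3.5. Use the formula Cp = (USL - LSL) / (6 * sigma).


Cp = (51.0 - 39.5) / (6 * 3.5)

0.55


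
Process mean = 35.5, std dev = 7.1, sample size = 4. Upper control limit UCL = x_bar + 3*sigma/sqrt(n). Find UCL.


UCL = 35.5 + 3 * 7.1 / sqrt(4)

46.15


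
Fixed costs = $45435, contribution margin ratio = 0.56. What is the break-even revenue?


Formula: BER = Fixed Costs / Contribution Margin Ratio
BER = $45435 / 0.56
BER = $81133.93 (to the nearest cent)

$81133.93


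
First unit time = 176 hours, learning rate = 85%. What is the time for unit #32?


Formula: T_n = T_1 * (learning_rate)^(log2(n)) where learning_rate = rate/100
Doublings = log2(32) = 5
T_n = 176 * 0.85^5
T_n = 176 * 0.4437 = 78.1 hours

78.1 hours


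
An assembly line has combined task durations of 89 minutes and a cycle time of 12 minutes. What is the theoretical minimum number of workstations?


Formula: N_min = ceil(Sum of Task Times / Cycle Time)
N_min = ceil(89 min / 12 min) = ceil(7.4167)
N_min = 8 stations

8


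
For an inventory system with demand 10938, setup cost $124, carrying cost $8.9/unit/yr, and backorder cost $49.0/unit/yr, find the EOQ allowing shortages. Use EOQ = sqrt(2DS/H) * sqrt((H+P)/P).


Formula: EOQ* = sqrt(2DS/H) * sqrt((H+P)/P)
Base EOQ = sqrt(2*10938*124/8.9) = 552.08 units
Correction = sqrt((8.9+49.0)/49.0) = 1.08703
EOQ* = 552.08 * 1.08703 = 600.1 units

600.1 units


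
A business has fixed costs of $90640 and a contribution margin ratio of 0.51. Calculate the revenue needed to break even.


Formula: BER = Fixed Costs / Contribution Margin Ratio
BER = $90640 / 0.51
BER = $177725.49 (to the nearest cent)

$177725.49


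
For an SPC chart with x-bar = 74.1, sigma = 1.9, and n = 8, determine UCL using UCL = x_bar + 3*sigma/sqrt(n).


UCL = 74.1 + 3 * 1.9 / sqrt(8)

76.12


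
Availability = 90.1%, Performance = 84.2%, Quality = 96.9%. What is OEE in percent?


Formula: OEE = Availability * Performance * Quality / 10000
A * P = 90.1% * 84.2% / 100 = 75.86%
OEE = 75.86% * 96.9% / 100 = 73.5%

73.5%


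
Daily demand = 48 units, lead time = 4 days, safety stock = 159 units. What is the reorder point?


Formula: ROP = (Daily Demand * Lead Time) + Safety Stock
Demand during lead time = 48 * 4 = 192 units
ROP = 192 + 159 = 351 units

351 units


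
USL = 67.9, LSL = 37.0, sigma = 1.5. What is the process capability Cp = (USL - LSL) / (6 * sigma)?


Cp = (67.9 - 37.0) / (6 * 1.5)

3.43


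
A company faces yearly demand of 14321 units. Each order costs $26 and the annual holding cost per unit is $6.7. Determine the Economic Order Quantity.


Formula: EOQ = sqrt(2 * D * S / H)
Numerator: 2 * 14321 * 26 = 744692
2DS/H = 744692 / 6.7 = 111148.1
EOQ = sqrt(111148.1) = 333.4 units

333.4 units


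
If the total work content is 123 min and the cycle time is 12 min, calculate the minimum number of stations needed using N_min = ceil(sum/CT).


Formula: N_min = ceil(Sum of Task Times / Cycle Time)
N_min = ceil(123 min / 12 min) = ceil(10.25)
N_min = 11 stations

11


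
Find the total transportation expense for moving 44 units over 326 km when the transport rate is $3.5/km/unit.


TC = dist * cost * units = 326 * 3.5 * 44 = $50204.00

$50204.00


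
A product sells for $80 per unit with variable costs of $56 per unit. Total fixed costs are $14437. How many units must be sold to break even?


Formula: BEQ = Fixed Costs / (Price - Variable Cost)
Contribution margin = $80 - $56 = $24/unit
BEQ = ceil($14437 / $24/unit) = ceil(601.54) = 602 units

602 units


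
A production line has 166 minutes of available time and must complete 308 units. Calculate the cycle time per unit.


Formula: CT = Available Time / Number of Units
CT = 166 min / 308 units
CT = 0.54 min/unit

0.54 min/unit
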